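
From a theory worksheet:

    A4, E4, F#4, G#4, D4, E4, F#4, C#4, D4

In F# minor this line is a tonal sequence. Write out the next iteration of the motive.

E4 B3 C#4

Taking 3-note groups, the heads are A4, G#4, F#4: the pattern moves down a 2nd.
So cell 4 is E4 B3 C#4.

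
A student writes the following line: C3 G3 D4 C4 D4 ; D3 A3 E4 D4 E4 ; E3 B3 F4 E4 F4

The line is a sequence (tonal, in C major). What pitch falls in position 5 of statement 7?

C5

With 5-note cells, note 5 of each statement runs D4, E4, F4.
Each moves up a 2nd. Continuing: G4 → A4 → B4 → C5.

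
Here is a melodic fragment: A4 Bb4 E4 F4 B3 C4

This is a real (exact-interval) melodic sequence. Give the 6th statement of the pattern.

The 2-note cells begin on A4, E4, B3 — each down a 4th from the last.
Carrying on: F#3 → C#3 → G#2.
From G#2 the exact shape gives G#2 A2.

G#2 A2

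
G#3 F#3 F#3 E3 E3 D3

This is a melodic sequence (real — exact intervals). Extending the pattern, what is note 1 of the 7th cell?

Grouping in 2s, the 1st note of each cell is G#3, F#3, E3.
Each moves down a 2nd. Continuing: D3 → C3 → Bb2 → Ab2.

Ab2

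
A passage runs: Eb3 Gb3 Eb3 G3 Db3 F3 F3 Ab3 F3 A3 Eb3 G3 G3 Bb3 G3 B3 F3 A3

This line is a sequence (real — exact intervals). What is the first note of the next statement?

A3

Unit = 6 notes; the statements start on Eb3, F3, G3, moving up a 2nd each time.
One more step up a 2nd gives A3.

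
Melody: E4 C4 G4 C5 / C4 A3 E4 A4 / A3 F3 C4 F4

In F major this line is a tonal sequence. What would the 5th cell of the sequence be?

D3 Bb2 F3 Bb3

Taking 4-note groups, the heads are E4, C4, A3: the pattern moves down a 3rd.
Continuing the starts: F3 → D3.
From D3 the diatonic shape gives D3 Bb2 F3 Bb3.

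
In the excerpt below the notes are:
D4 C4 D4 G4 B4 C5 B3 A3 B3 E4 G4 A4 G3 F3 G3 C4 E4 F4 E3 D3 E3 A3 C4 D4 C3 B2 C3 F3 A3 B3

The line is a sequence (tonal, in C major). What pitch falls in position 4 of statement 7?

Grouping in 6s, the 4th note of each cell is G4, E4, C4, A3, F3.
Each moves down a 3rd. Continuing: D3 → B2.

B2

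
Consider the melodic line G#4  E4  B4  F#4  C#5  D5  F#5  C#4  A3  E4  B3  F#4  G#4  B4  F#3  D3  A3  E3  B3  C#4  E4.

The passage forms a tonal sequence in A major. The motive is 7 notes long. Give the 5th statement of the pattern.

E2 C#2 G#2 D2 A2 B2 D3

With a 7-note motive the entries are G#4, C#4, F#3, each down a 5th from the previous.
Extending down a 5th: B2 → E2.
So cell 5 is E2 C#2 G#2 D2 A2 B2 D3.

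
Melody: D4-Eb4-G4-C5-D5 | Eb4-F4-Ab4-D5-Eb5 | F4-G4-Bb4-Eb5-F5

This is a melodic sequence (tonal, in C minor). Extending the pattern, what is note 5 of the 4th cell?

G5

Grouping in 5s, the 5th note of each cell is D5, Eb5, F5.
One more up a 2nd gives G5.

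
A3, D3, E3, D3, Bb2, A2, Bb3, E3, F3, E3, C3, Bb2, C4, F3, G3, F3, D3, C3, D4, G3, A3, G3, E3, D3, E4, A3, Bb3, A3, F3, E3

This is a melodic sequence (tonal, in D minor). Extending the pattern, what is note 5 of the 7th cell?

A3

The unit is 6 notes. Position-5 pitches of the 5 shown cells: Bb2, C3, D3, E3, F3.
Carrying that up a 2nd forward: G3 → A3.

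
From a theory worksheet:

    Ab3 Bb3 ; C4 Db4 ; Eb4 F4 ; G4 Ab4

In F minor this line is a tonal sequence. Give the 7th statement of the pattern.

F5 G5

With a 2-note motive the entries are Ab3, C4, Eb4, G4, each up a 3rd from the previous.
Extending up a 3rd: Bb4 → Db5 → F5.
Statement 7 starts on F5 and keeps the same diatonic contour: F5 G5.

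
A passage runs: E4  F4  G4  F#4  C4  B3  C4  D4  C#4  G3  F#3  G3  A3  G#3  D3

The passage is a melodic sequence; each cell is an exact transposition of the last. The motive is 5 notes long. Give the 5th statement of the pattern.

G#2 A2 B2 A#2 E2

Taking 5-note groups, the heads are E4, B3, F#3: the pattern moves down a 4th.
Extending down a 4th: C#3 → G#2.
From G#2 the exact shape gives G#2 A2 B2 A#2 E2.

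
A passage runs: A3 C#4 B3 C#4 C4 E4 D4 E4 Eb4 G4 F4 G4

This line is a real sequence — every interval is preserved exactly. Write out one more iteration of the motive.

The 4-note cells begin on A3, C4, Eb4 — each up a 3rd from the last.
Statement 4 starts on Gb4 and keeps the same exact contour: Gb4 Bb4 Ab4 Bb4.

Gb4 Bb4 Ab4 Bb4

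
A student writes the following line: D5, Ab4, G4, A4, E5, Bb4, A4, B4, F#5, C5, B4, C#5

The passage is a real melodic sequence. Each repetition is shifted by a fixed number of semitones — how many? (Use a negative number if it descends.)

The 4-note cells begin on D5, E5, F#5 — each up a 2nd from the last.
D5 to E5 spans +2 semitones.

2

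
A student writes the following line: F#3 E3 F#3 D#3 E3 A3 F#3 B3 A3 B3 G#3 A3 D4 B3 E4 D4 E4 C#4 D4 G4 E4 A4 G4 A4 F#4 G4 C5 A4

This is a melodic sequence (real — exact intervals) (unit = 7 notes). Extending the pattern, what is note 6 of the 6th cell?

Bb5

The unit is 7 notes. Position-6 pitches of the 4 shown cells: A3, D4, G4, C5.
Extending up a 4th: F5 → Bb5.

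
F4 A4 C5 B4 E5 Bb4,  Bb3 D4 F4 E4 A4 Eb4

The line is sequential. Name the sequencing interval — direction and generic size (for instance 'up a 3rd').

down a 5th

Unit = 6 notes; the statements start on F4, Bb3, moving down a 5th each time.
From F4 to Bb3: down a 5th.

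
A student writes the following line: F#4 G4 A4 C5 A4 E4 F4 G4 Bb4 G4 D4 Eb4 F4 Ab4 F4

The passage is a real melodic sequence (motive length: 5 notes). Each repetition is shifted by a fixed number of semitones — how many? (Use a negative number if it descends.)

-2

Unit = 5 notes; the statements start on F#4, E4, D4, moving down a 2nd each time.
Counting half-steps from F#4 to E4: -2.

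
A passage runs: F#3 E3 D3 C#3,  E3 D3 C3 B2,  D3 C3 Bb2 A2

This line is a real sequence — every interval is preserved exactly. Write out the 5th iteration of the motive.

Taking 4-note groups, the heads are F#3, E3, D3: the pattern moves down a 2nd.
Continuing the starts: C3 → Bb2.
So cell 5 is Bb2 Ab2 Gb2 F2.

Bb2 Ab2 Gb2 F2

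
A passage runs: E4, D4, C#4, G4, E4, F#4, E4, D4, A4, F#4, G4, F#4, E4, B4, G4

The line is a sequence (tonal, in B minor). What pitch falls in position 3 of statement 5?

G4

The unit is 5 notes. Position-3 pitches of the 3 shown cells: C#4, D4, E4.
Extending up a 2nd: F#4 → G4.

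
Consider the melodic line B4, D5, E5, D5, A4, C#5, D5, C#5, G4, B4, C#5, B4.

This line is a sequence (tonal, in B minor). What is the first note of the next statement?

F#4

With a 4-note motive the entries are B4, A4, G4, each down a 2nd from the previous.
The next head, down a 2nd from G4, is F#4.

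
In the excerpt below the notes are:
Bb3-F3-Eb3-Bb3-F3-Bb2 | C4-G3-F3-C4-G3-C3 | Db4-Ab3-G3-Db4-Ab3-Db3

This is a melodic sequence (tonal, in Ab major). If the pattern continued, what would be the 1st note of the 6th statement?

With 6-note cells, note 1 of each statement runs Bb3, C4, Db4.
Extending up a 2nd: Eb4 → F4 → G4.

G4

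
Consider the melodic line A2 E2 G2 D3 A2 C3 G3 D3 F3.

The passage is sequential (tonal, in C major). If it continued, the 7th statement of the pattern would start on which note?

E5

Unit = 3 notes; the statements start on A2, D3, G3, moving up a 4th each time.
Continuing: C4 → F4 → B4 → E5. Statement 7 starts on E5.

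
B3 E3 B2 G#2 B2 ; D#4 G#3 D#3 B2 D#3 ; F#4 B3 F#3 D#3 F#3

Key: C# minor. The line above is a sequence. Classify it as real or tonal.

Every note is diatonic to C# minor.
Cell 1 has -3 semitones from note 3 to 4, but cell 2 has -4 — the interval quality changes while the contour stays the same, which is the hallmark of a tonal sequence.

tonal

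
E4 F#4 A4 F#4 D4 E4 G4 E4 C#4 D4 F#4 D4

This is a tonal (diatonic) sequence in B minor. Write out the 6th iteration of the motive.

G3 A3 C#4 A3

Taking 4-note groups, the heads are E4, D4, C#4: the pattern moves down a 2nd.
Carrying on: B3 → A3 → G3.
Statement 6 starts on G3 and keeps the same diatonic contour: G3 A3 C#4 A3.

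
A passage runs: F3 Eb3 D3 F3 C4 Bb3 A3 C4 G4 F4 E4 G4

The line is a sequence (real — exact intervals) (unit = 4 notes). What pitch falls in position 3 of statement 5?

F#5

Grouping in 4s, the 3rd note of each cell is D3, A3, E4.
Each moves up a 5th. Continuing: B4 → F#5.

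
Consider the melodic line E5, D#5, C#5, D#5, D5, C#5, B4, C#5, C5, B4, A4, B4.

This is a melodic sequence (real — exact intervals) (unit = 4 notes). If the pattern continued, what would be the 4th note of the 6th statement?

With 4-note cells, note 4 of each statement runs D#5, C#5, B4.
Each moves down a 2nd. Continuing: A4 → G4 → F4.

F4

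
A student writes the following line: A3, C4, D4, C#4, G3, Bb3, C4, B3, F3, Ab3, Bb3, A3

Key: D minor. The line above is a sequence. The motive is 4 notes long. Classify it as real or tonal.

real

Each cell has the same semitone pattern (3, 2, -1) — intervals are preserved exactly.
And C#4 lies outside D minor, so the sequence is real rather than tonal.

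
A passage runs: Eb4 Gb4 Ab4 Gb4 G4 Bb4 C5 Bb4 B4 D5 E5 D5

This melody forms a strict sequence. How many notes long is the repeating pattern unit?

4

12 notes total. Splitting into 3 groups of 4:
Eb4 Gb4 Ab4 Gb4 | G4 Bb4 C5 Bb4 | B4 D5 E5 D5
That's a consistent up a 3rd shift per cell, and no other grouping gives one.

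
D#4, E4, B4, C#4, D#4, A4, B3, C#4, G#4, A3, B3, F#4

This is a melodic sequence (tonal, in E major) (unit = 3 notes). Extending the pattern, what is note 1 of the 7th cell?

Grouping in 3s, the 1st note of each cell is D#4, C#4, B3, A3.
Each moves down a 2nd. Continuing: G#3 → F#3 → E3.

E3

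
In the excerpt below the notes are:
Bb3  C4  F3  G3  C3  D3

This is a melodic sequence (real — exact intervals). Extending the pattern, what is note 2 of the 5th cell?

Grouping in 2s, the 2nd note of each cell is C4, G3, D3.
Each moves down a 4th. Continuing: A2 → E2.

E2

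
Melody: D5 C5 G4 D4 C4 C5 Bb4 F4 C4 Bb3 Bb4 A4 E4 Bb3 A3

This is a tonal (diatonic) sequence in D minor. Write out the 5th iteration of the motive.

G4 F4 C4 G3 F3

With a 5-note motive the entries are D5, C5, Bb4, each down a 2nd from the previous.
Extending down a 2nd: A4 → G4.
So cell 5 is G4 F4 C4 G3 F3.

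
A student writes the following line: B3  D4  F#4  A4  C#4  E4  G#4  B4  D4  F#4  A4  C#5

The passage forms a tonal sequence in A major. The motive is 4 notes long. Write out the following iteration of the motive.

Unit = 4 notes; the statements start on B3, C#4, D4, moving up a 2nd each time.
Statement 4 starts on E4 and keeps the same diatonic contour: E4 G#4 B4 D5.

E4 G#4 B4 D5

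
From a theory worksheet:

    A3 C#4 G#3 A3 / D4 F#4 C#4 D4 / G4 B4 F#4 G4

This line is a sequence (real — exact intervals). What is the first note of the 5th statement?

F5

Taking 4-note groups, the heads are A3, D4, G4: the pattern moves up a 4th.
Continuing: C5 → F5. Statement 5 starts on F5.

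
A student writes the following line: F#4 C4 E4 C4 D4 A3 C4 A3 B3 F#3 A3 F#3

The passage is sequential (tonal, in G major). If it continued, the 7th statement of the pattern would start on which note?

With a 4-note motive the entries are F#4, D4, B3, each down a 3rd from the previous.
Continuing: G3 → E3 → C3 → A2. Statement 7 starts on A2.

A2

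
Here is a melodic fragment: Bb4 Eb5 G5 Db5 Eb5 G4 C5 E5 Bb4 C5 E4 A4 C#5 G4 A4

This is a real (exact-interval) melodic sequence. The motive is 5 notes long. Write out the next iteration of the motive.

Unit = 5 notes; the statements start on Bb4, G4, E4, moving down a 3rd each time.
Statement 4 starts on C#4 and keeps the same exact contour: C#4 F#4 A#4 E4 F#4.

C#4 F#4 A#4 E4 F#4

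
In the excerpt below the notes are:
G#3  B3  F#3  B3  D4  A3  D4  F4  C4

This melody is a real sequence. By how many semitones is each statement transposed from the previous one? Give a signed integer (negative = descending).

3

With a 3-note motive the entries are G#3, B3, D4, each up a 3rd from the previous.
G#3→B3 is 59 − 56 = 3 semitones.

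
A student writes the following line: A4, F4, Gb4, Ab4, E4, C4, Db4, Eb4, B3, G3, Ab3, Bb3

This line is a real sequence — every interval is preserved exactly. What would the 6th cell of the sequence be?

G#2 E2 F2 G2

The 4-note cells begin on A4, E4, B3 — each down a 4th from the last.
Continuing the starts: F#3 → C#3 → G#2.
From G#2 the exact shape gives G#2 E2 F2 G2.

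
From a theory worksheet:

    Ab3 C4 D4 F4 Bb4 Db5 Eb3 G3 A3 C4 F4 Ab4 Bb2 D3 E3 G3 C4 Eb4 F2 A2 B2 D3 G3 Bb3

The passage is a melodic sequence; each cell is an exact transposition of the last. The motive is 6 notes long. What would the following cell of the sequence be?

The 6-note cells begin on Ab3, Eb3, Bb2, F2 — each down a 4th from the last.
From C2 the exact shape gives C2 E2 F#2 A2 D3 F3.

C2 E2 F#2 A2 D3 F3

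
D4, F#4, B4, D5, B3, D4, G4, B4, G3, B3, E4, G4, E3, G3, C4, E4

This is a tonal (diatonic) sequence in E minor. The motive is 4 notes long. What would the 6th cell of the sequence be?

A2 C3 F#3 A3

With a 4-note motive the entries are D4, B3, G3, E3, each down a 3rd from the previous.
Continuing the starts: C3 → A2.
From A2 the diatonic shape gives A2 C3 F#3 A3.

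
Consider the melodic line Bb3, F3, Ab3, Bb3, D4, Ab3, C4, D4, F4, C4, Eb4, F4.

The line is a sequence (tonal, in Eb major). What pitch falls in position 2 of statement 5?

Grouping in 4s, the 2nd note of each cell is F3, Ab3, C4.
Carrying that up a 3rd forward: Eb4 → G4.

G4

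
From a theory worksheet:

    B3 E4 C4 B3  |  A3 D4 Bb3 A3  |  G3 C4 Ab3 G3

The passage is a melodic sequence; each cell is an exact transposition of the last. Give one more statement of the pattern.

F3 Bb3 Gb3 F3

Unit = 4 notes; the statements start on B3, A3, G3, moving down a 2nd each time.
Statement 4 starts on F3 and keeps the same exact contour: F3 Bb3 Gb3 F3.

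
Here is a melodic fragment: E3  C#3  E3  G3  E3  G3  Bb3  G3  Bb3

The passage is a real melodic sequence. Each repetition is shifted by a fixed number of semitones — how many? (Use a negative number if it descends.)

With a 3-note motive the entries are E3, G3, Bb3, each up a 3rd from the previous.
E3→G3 is 55 − 52 = 3 semitones.

3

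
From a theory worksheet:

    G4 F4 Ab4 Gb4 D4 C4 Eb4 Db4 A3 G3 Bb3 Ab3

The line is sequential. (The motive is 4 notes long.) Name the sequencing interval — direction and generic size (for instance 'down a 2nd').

down a 4th

With a 4-note motive the entries are G4, D4, A3, each down a 4th from the previous.
G4 to D4 is down a 4th.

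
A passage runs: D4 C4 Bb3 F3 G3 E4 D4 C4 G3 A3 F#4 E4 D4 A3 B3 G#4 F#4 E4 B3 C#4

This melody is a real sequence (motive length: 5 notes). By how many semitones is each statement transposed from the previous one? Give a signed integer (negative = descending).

2

The 5-note cells begin on D4, E4, F#4, G#4 — each up a 2nd from the last.
D4→E4 is 64 − 62 = 2 semitones.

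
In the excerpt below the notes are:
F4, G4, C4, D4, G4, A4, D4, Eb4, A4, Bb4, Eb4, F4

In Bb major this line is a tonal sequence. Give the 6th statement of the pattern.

With a 4-note motive the entries are F4, G4, A4, each up a 2nd from the previous.
Carrying on: Bb4 → C5 → D5.
So cell 6 is D5 Eb5 A4 Bb4.

D5 Eb5 A4 Bb4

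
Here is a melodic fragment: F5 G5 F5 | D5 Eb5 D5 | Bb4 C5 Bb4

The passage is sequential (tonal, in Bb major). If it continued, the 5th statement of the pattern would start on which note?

Eb4

The 3-note cells begin on F5, D5, Bb4 — each down a 3rd from the last.
Extending the heads down a 3rd: G4 → Eb4.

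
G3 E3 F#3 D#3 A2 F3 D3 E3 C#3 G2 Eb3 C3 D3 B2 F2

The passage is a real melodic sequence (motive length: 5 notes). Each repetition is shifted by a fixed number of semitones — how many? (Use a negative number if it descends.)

Unit = 5 notes; the statements start on G3, F3, Eb3, moving down a 2nd each time.
G3 to F3 spans -2 semitones.

-2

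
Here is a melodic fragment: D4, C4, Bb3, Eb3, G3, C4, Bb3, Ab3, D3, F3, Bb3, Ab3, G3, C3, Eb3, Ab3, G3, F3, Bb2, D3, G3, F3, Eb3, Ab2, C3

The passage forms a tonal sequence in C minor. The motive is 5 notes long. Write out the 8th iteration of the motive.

D3 C3 Bb2 Eb2 G2

Unit = 5 notes; the statements start on D4, C4, Bb3, Ab3, G3, moving down a 2nd each time.
Continuing the starts: F3 → Eb3 → D3.
From D3 the diatonic shape gives D3 C3 Bb2 Eb2 G2.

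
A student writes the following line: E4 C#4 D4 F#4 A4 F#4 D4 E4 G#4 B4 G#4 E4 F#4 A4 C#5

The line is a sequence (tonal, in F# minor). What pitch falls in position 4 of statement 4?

B4

With 5-note cells, note 4 of each statement runs F#4, G#4, A4.
One more up a 2nd gives B4.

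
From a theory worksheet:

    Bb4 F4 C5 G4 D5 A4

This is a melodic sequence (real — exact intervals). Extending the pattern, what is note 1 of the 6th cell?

With 2-note cells, note 1 of each statement runs Bb4, C5, D5.
Extending up a 2nd: E5 → F#5 → G#5.

G#5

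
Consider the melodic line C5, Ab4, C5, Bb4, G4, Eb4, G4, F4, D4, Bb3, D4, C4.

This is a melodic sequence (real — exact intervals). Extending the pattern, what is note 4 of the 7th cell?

With 4-note cells, note 4 of each statement runs Bb4, F4, C4.
Carrying that down a 4th forward: G3 → D3 → A2 → E2.

E2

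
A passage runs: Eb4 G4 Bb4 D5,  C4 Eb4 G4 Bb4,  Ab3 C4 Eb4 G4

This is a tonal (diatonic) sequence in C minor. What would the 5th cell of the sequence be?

D3 F3 Ab3 C4

The 4-note cells begin on Eb4, C4, Ab3 — each down a 3rd from the last.
Carrying on: F3 → D3.
So cell 5 is D3 F3 Ab3 C4.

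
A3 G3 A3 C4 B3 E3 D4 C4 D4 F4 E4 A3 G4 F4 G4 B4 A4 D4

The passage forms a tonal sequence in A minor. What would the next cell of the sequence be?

C5 B4 C5 E5 D5 G4

Taking 6-note groups, the heads are A3, D4, G4: the pattern moves up a 4th.
Statement 4 starts on C5 and keeps the same diatonic contour: C5 B4 C5 E5 D5 G4.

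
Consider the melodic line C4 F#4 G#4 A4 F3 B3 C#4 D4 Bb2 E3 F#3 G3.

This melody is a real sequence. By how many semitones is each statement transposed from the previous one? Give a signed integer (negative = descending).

-7

The 4-note cells begin on C4, F3, Bb2 — each down a 5th from the last.
Counting half-steps from C4 to F3: -7.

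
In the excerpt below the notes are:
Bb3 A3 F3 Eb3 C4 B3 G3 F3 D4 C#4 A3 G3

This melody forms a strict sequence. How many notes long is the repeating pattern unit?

4

There are 12 notes; a 4-note unit gives 3 cells:
Bb3 A3 F3 Eb3 | C4 B3 G3 F3 | D4 C#4 A3 G3
Each cell is the previous one up a 2nd — so the unit is 4 notes.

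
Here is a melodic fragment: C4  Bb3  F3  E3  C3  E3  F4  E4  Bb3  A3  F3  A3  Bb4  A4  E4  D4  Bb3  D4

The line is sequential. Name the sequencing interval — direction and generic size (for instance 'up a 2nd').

up a 4th

With a 6-note motive the entries are C4, F4, Bb4, each up a 4th from the previous.
C4 to F4 is up a 4th.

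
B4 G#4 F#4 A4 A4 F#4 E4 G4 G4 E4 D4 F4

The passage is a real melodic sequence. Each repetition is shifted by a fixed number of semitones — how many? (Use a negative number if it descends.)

-2

The 4-note cells begin on B4, A4, G4 — each down a 2nd from the last.
B4 to A4 spans -2 semitones.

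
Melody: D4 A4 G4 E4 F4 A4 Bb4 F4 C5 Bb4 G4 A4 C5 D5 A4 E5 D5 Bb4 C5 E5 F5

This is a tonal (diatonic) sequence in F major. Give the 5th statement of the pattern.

E5 Bb5 A5 F5 G5 Bb5 C6

Taking 7-note groups, the heads are D4, F4, A4: the pattern moves up a 3rd.
Carrying on: C5 → E5.
So cell 5 is E5 Bb5 A5 F5 G5 Bb5 C6.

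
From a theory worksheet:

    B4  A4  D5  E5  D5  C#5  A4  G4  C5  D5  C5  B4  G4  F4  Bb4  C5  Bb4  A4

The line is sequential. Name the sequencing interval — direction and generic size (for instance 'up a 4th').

The 6-note cells begin on B4, A4, G4 — each down a 2nd from the last.
From B4 to A4: down a 2nd.

down a 2nd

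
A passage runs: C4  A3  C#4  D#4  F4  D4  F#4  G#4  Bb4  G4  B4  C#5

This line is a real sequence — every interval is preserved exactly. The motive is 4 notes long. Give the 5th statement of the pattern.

Unit = 4 notes; the statements start on C4, F4, Bb4, moving up a 4th each time.
Continuing the starts: Eb5 → Ab5.
From Ab5 the exact shape gives Ab5 F5 A5 B5.

Ab5 F5 A5 B5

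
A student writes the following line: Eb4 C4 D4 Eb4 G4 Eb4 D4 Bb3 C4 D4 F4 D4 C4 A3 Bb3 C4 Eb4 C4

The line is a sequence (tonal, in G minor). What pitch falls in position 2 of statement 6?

Eb3

The unit is 6 notes. Position-2 pitches of the 3 shown cells: C4, Bb3, A3.
Carrying that down a 2nd forward: G3 → F3 → Eb3.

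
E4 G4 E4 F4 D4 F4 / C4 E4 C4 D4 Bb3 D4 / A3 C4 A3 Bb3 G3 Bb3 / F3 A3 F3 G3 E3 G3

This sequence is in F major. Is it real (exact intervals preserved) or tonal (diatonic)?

Every note is diatonic to F major.
Cell 1 has +3 semitones from note 1 to 2, but cell 2 has +4 — the interval quality changes while the contour stays the same, which is the hallmark of a tonal sequence.

tonal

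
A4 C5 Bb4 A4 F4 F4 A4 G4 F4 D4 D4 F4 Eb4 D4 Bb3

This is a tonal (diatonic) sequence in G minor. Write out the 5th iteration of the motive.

G3 Bb3 A3 G3 Eb3

With a 5-note motive the entries are A4, F4, D4, each down a 3rd from the previous.
Continuing the starts: Bb3 → G3.
Statement 5 starts on G3 and keeps the same diatonic contour: G3 Bb3 A3 G3 Eb3.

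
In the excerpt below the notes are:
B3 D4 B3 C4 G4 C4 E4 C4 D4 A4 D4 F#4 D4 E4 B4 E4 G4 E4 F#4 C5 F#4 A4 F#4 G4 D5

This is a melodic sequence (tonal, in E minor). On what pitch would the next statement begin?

Unit = 5 notes; the statements start on B3, C4, D4, E4, F#4, moving up a 2nd each time.
The next head, up a 2nd from F#4, is G4.

G4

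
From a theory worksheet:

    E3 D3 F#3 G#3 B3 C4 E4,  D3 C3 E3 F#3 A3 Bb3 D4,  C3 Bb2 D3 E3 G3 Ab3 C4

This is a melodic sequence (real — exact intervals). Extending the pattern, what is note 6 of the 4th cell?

Gb3

The unit is 7 notes. Position-6 pitches of the 3 shown cells: C4, Bb3, Ab3.
From Ab3, down a 2nd gives Gb3.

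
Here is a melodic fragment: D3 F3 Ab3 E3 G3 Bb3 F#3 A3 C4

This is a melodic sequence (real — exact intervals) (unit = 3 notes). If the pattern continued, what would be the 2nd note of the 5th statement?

C#4

The unit is 3 notes. Position-2 pitches of the 3 shown cells: F3, G3, A3.
Carrying that up a 2nd forward: B3 → C#4.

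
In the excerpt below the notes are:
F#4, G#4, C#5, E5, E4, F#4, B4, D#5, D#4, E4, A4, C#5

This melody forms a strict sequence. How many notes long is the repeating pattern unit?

4

Try groups of 4 (3 cells in 12 notes):
F#4 G#4 C#5 E5 | E4 F#4 B4 D#5 | D#4 E4 A4 C#5
That's a consistent down a 2nd shift per cell, and no other grouping gives one.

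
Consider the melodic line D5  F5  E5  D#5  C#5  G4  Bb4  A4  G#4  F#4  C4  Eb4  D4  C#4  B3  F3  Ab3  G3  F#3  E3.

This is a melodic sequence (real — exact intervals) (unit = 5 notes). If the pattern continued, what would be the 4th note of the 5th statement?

With 5-note cells, note 4 of each statement runs D#5, G#4, C#4, F#3.
One more down a 5th gives B2.

B2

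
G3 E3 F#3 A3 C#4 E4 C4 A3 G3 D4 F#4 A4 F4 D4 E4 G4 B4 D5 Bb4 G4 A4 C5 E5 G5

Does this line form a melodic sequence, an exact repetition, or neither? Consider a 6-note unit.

Note 3 of cell 2 is G3; if this were a sequence it would be B3. No unit length gives a consistent transposition pattern.

neither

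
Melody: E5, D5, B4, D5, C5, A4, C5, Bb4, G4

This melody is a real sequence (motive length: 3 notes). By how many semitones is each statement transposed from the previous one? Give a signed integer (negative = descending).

The 3-note cells begin on E5, D5, C5 — each down a 2nd from the last.
E5 to D5 spans -2 semitones.

-2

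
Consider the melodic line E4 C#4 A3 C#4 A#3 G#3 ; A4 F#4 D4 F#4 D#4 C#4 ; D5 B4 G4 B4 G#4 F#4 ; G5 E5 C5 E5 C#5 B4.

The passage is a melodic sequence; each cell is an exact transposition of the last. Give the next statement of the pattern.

C6 A5 F5 A5 F#5 E5

The 6-note cells begin on E4, A4, D5, G5 — each up a 4th from the last.
From C6 the exact shape gives C6 A5 F5 A5 F#5 E5.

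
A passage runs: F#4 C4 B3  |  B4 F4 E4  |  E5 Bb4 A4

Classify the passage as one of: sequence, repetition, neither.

sequence

Each 3-note cell is the previous one transposed up a 4th.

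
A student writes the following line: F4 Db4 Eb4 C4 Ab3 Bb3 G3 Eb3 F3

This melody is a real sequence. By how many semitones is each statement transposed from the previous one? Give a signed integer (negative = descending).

-5

The 3-note cells begin on F4, C4, G3 — each down a 4th from the last.
F4→C4 is 60 − 65 = -5 semitones.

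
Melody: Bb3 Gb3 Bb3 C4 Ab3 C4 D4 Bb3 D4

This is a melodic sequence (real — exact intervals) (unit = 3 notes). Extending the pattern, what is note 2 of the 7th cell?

F#4

With 3-note cells, note 2 of each statement runs Gb3, Ab3, Bb3.
Each moves up a 2nd. Continuing: C4 → D4 → E4 → F#4.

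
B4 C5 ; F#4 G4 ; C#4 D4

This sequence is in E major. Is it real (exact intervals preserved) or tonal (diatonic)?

Each cell has the same semitone pattern (1,) — intervals are preserved exactly.
And C5 lies outside E major, so the sequence is real rather than tonal.

real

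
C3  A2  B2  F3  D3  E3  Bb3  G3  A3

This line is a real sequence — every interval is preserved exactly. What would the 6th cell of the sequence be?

With a 3-note motive the entries are C3, F3, Bb3, each up a 4th from the previous.
Carrying on: Eb4 → Ab4 → Db5.
Statement 6 starts on Db5 and keeps the same exact contour: Db5 Bb4 C5.

Db5 Bb4 C5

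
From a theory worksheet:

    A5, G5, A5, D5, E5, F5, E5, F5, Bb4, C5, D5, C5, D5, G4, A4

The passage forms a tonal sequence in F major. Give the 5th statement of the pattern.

G4 F4 G4 C4 D4

Taking 5-note groups, the heads are A5, F5, D5: the pattern moves down a 3rd.
Continuing the starts: Bb4 → G4.
From G4 the diatonic shape gives G4 F4 G4 C4 D4.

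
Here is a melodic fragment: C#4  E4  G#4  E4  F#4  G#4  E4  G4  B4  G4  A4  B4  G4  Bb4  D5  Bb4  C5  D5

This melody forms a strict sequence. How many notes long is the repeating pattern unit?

6

Try groups of 6 (3 cells in 18 notes):
C#4 E4 G#4 E4 F#4 G#4 | E4 G4 B4 G4 A4 B4 | G4 Bb4 D5 Bb4 C5 D5
That's a consistent up a 3rd shift per cell, and no other grouping gives one.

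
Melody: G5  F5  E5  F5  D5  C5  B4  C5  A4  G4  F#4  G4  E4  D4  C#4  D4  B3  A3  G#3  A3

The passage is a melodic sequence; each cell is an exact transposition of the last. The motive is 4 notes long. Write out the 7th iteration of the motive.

The 4-note cells begin on G5, D5, A4, E4, B3 — each down a 4th from the last.
Continuing the starts: F#3 → C#3.
Statement 7 starts on C#3 and keeps the same exact contour: C#3 B2 A#2 B2.

C#3 B2 A#2 B2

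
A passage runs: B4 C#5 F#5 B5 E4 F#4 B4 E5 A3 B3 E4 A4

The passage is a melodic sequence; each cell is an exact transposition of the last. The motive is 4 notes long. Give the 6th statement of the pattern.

C2 D2 G2 C3

With a 4-note motive the entries are B4, E4, A3, each down a 5th from the previous.
Carrying on: D3 → G2 → C2.
Statement 6 starts on C2 and keeps the same exact contour: C2 D2 G2 C3.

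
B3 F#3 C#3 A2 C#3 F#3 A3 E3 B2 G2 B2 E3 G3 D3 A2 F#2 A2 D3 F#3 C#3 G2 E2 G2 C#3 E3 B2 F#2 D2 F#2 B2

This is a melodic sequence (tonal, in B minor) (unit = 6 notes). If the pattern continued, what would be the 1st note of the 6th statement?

With 6-note cells, note 1 of each statement runs B3, A3, G3, F#3, E3.
From E3, down a 2nd gives D3.

D3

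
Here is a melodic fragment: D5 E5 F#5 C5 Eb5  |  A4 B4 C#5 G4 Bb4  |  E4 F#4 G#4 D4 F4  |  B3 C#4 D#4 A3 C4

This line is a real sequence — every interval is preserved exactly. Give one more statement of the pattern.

The 5-note cells begin on D5, A4, E4, B3 — each down a 4th from the last.
Statement 5 starts on F#3 and keeps the same exact contour: F#3 G#3 A#3 E3 G3.

F#3 G#3 A#3 E3 G3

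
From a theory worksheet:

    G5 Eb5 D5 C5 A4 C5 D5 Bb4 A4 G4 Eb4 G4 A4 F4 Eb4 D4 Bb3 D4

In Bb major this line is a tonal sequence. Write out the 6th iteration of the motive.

F3 D3 C3 Bb2 G2 Bb2

Taking 6-note groups, the heads are G5, D5, A4: the pattern moves down a 4th.
Extending down a 4th: Eb4 → Bb3 → F3.
So cell 6 is F3 D3 C3 Bb2 G2 Bb2.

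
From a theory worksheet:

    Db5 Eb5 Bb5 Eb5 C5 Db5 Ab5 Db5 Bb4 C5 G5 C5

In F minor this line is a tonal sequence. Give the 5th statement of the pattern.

G4 Ab4 Eb5 Ab4

With a 4-note motive the entries are Db5, C5, Bb4, each down a 2nd from the previous.
Continuing the starts: Ab4 → G4.
From G4 the diatonic shape gives G4 Ab4 Eb5 Ab4.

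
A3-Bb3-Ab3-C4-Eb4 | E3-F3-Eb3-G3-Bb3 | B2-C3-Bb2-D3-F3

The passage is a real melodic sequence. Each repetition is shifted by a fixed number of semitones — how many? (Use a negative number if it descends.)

Taking 5-note groups, the heads are A3, E3, B2: the pattern moves down a 4th.
A3 to E3 spans -5 semitones.

-5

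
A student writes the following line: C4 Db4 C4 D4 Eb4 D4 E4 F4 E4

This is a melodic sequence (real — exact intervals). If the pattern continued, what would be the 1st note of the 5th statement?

With 3-note cells, note 1 of each statement runs C4, D4, E4.
Carrying that up a 2nd forward: F#4 → G#4.

G#4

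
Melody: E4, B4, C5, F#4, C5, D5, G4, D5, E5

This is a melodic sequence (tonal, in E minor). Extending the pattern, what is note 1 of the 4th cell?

The unit is 3 notes. Position-1 pitches of the 3 shown cells: E4, F#4, G4.
One more up a 2nd gives A4.

A4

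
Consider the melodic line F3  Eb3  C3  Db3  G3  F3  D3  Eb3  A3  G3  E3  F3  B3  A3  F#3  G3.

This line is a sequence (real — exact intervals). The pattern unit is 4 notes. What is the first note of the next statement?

With a 4-note motive the entries are F3, G3, A3, B3, each up a 2nd from the previous.
One more step up a 2nd gives C#4.

C#4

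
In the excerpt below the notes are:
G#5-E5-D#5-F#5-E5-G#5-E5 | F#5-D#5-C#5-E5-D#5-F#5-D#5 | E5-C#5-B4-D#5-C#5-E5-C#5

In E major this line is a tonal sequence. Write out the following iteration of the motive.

D#5 B4 A4 C#5 B4 D#5 B4

Unit = 7 notes; the statements start on G#5, F#5, E5, moving down a 2nd each time.
Statement 4 starts on D#5 and keeps the same diatonic contour: D#5 B4 A4 C#5 B4 D#5 B4.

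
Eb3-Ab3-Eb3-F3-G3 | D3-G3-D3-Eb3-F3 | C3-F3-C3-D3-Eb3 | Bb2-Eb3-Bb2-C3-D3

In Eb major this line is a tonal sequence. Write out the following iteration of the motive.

Unit = 5 notes; the statements start on Eb3, D3, C3, Bb2, moving down a 2nd each time.
Statement 5 starts on Ab2 and keeps the same diatonic contour: Ab2 D3 Ab2 Bb2 C3.

Ab2 D3 Ab2 Bb2 C3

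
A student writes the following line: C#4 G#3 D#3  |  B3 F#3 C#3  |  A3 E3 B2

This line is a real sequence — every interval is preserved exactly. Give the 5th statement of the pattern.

The 3-note cells begin on C#4, B3, A3 — each down a 2nd from the last.
Carrying on: G3 → F3.
So cell 5 is F3 C3 G2.

F3 C3 G2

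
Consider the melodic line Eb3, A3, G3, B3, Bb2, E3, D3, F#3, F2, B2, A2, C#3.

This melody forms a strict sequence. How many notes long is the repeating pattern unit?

Try groups of 4 (3 cells in 12 notes):
Eb3 A3 G3 B3 | Bb2 E3 D3 F#3 | F2 B2 A2 C#3
Each cell is the previous one down a 4th — so the unit is 4 notes.

4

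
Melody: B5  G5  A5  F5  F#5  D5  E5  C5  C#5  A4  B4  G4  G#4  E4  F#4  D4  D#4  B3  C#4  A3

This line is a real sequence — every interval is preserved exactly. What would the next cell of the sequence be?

Unit = 4 notes; the statements start on B5, F#5, C#5, G#4, D#4, moving down a 4th each time.
Statement 6 starts on A#3 and keeps the same exact contour: A#3 F#3 G#3 E3.

A#3 F#3 G#3 E3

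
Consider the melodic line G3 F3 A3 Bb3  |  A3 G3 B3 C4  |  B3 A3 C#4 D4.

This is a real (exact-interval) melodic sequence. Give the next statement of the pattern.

C#4 B3 D#4 E4

With a 4-note motive the entries are G3, A3, B3, each up a 2nd from the previous.
Statement 4 starts on C#4 and keeps the same exact contour: C#4 B3 D#4 E4.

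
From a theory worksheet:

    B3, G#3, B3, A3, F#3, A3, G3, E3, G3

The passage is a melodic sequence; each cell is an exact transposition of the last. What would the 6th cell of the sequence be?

Unit = 3 notes; the statements start on B3, A3, G3, moving down a 2nd each time.
Continuing the starts: F3 → Eb3 → Db3.
Statement 6 starts on Db3 and keeps the same exact contour: Db3 Bb2 Db3.

Db3 Bb2 Db3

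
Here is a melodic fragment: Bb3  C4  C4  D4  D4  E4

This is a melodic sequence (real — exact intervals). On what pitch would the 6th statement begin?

The 2-note cells begin on Bb3, C4, D4 — each up a 2nd from the last.
Continuing: E4 → F#4 → G#4. Statement 6 starts on G#4.

G#4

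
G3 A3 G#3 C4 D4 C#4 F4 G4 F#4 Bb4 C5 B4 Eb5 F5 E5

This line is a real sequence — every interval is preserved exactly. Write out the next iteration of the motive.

Ab5 Bb5 A5

With a 3-note motive the entries are G3, C4, F4, Bb4, Eb5, each up a 4th from the previous.
So cell 6 is Ab5 Bb5 A5.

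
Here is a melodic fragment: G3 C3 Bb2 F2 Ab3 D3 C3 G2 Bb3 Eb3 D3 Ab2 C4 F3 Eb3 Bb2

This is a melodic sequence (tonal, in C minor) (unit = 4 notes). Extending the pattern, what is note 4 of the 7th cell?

Grouping in 4s, the 4th note of each cell is F2, G2, Ab2, Bb2.
Each moves up a 2nd. Continuing: C3 → D3 → Eb3.

Eb3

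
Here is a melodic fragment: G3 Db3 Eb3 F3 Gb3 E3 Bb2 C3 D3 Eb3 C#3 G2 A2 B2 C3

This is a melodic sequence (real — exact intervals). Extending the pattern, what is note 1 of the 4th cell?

Grouping in 5s, the 1st note of each cell is G3, E3, C#3.
From C#3, down a 3rd gives A#2.

A#2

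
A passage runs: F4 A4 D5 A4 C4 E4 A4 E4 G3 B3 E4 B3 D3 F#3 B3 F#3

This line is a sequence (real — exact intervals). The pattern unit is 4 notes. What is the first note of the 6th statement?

E2

With a 4-note motive the entries are F4, C4, G3, D3, each down a 4th from the previous.
Extending the heads down a 4th: A2 → E2.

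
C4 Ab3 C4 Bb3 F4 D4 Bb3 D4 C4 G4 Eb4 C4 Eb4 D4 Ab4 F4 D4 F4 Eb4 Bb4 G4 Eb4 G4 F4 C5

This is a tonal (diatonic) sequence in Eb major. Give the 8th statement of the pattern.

Unit = 5 notes; the statements start on C4, D4, Eb4, F4, G4, moving up a 2nd each time.
Extending up a 2nd: Ab4 → Bb4 → C5.
So cell 8 is C5 Ab4 C5 Bb4 F5.

C5 Ab4 C5 Bb4 F5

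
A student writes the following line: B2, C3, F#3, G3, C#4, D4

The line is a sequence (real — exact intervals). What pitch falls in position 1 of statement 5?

D#5

The unit is 2 notes. Position-1 pitches of the 3 shown cells: B2, F#3, C#4.
Carrying that up a 5th forward: G#4 → D#5.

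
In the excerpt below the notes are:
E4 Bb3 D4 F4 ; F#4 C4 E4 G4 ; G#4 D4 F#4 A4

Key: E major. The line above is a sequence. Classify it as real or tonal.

real

Each cell has the same semitone pattern (-6, 4, 3) — intervals are preserved exactly.
And Bb3 lies outside E major, so the sequence is real rather than tonal.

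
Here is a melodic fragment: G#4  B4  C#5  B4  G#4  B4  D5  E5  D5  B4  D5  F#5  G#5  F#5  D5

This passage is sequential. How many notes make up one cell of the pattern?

5

There are 15 notes; a 5-note unit gives 3 cells:
G#4 B4 C#5 B4 G#4 | B4 D5 E5 D5 B4 | D5 F#5 G#5 F#5 D5
That's a consistent up a 3rd shift per cell, and no other grouping gives one.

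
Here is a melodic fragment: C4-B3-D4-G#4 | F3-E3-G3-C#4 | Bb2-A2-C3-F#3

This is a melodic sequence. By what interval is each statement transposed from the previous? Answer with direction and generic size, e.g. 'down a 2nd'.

Taking 4-note groups, the heads are C4, F3, Bb2: the pattern moves down a 5th.
From C4 to F3: down a 5th.

down a 5th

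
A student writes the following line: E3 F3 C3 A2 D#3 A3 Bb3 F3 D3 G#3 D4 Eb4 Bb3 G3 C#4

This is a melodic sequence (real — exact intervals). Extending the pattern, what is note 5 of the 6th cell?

E5

Grouping in 5s, the 5th note of each cell is D#3, G#3, C#4.
Extending up a 4th: F#4 → B4 → E5.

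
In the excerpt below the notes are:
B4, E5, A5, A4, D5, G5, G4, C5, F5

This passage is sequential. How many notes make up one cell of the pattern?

3

9 notes total. Splitting into 3 groups of 3:
B4 E5 A5 | A4 D5 G5 | G4 C5 F5
Every group is a transposition down a 2nd of the one before; no shorter unit works.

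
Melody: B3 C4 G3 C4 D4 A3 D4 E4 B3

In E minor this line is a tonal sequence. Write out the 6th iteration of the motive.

G4 A4 E4

Unit = 3 notes; the statements start on B3, C4, D4, moving up a 2nd each time.
Continuing the starts: E4 → F#4 → G4.
Statement 6 starts on G4 and keeps the same diatonic contour: G4 A4 E4.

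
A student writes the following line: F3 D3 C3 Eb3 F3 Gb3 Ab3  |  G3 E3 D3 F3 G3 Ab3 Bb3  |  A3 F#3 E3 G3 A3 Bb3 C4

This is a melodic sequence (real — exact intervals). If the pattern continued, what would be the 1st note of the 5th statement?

C#4

The unit is 7 notes. Position-1 pitches of the 3 shown cells: F3, G3, A3.
Extending up a 2nd: B3 → C#4.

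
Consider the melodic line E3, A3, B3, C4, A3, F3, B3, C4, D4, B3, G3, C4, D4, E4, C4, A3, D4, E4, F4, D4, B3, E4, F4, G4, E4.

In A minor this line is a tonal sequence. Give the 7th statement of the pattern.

Taking 5-note groups, the heads are E3, F3, G3, A3, B3: the pattern moves up a 2nd.
Continuing the starts: C4 → D4.
So cell 7 is D4 G4 A4 B4 G4.

D4 G4 A4 B4 G4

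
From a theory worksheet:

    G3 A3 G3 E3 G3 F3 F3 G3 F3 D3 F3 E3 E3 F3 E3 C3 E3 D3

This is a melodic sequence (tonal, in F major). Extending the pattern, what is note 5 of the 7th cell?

The unit is 6 notes. Position-5 pitches of the 3 shown cells: G3, F3, E3.
Each moves down a 2nd. Continuing: D3 → C3 → Bb2 → A2.

A2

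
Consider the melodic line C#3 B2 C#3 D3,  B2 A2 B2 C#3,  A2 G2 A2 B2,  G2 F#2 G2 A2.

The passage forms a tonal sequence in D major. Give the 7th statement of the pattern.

Unit = 4 notes; the statements start on C#3, B2, A2, G2, moving down a 2nd each time.
Extending down a 2nd: F#2 → E2 → D2.
So cell 7 is D2 C#2 D2 E2.

D2 C#2 D2 E2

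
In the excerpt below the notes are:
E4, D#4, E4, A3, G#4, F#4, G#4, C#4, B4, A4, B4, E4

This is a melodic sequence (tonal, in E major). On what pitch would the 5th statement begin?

F#5

Taking 4-note groups, the heads are E4, G#4, B4: the pattern moves up a 3rd.
Extending the heads up a 3rd: D#5 → F#5.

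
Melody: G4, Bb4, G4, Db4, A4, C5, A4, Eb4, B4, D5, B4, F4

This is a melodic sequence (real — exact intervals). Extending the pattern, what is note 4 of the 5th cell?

Grouping in 4s, the 4th note of each cell is Db4, Eb4, F4.
Carrying that up a 2nd forward: G4 → A4.

A4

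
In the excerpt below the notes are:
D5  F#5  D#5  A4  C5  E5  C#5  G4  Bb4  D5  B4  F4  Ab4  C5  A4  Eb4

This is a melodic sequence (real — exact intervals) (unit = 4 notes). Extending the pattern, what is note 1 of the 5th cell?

The unit is 4 notes. Position-1 pitches of the 4 shown cells: D5, C5, Bb4, Ab4.
From Ab4, down a 2nd gives Gb4.

Gb4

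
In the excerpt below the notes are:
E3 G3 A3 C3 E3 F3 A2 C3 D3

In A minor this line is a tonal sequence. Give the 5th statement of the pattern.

D2 F2 G2

Taking 3-note groups, the heads are E3, C3, A2: the pattern moves down a 3rd.
Carrying on: F2 → D2.
So cell 5 is D2 F2 G2.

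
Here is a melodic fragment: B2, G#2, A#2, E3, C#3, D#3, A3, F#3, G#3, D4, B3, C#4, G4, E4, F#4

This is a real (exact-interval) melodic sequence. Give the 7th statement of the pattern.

F5 D5 E5

Taking 3-note groups, the heads are B2, E3, A3, D4, G4: the pattern moves up a 4th.
Continuing the starts: C5 → F5.
From F5 the exact shape gives F5 D5 E5.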